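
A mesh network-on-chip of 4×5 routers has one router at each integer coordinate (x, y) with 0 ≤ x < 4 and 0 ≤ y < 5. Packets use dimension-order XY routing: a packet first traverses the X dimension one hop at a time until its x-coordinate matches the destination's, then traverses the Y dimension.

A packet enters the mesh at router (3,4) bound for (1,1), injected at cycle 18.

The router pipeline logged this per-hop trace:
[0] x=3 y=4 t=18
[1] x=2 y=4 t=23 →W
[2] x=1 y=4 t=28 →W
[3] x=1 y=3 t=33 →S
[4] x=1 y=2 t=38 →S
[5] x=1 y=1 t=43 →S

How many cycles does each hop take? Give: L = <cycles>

Δcyc across hop 0→1: 23 − 18 = 5.
Per-hop latency L = Δcyc = 5.

L = 5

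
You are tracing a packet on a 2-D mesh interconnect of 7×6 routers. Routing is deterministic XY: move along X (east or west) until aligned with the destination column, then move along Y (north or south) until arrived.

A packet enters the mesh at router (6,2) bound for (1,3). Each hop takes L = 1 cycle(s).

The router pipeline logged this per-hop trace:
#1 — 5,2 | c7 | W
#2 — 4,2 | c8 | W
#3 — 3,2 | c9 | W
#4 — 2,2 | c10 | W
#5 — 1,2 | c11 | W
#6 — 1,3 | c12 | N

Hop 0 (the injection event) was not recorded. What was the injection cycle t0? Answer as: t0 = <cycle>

cyc[1] = 7 and cyc[k] = t0 + k·L for every k.
Subtract one hop: t0 = 7 − 1 = 6.

t0 = 6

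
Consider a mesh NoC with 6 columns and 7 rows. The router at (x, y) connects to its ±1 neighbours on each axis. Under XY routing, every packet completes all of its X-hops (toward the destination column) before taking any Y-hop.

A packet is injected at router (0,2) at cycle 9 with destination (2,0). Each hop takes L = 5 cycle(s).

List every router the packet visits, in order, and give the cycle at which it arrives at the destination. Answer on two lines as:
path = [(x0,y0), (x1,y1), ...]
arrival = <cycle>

#0 — 0,2 | c9
#1 — 1,2 | c14 | E
#2 — 2,2 | c19 | E
#3 — 2,1 | c24 | S
#4 — 2,0 | c29 | S

path = [(0,2), (1,2), (2,2), (2,1), (2,0)]
arrival = 29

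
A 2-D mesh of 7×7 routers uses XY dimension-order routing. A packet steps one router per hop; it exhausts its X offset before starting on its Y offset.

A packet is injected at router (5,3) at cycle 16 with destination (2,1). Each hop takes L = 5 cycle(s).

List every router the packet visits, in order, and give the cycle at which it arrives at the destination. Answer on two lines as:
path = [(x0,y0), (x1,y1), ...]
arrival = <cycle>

path = [(5,3), (4,3), (3,3), (2,3), (2,2), (2,1)]
arrival = 41

#0 — 5,3 | c16
#1 — 4,3 | c21 | W
#2 — 3,3 | c26 | W
#3 — 2,3 | c31 | W
#4 — 2,2 | c36 | S
#5 — 2,1 | c41 | S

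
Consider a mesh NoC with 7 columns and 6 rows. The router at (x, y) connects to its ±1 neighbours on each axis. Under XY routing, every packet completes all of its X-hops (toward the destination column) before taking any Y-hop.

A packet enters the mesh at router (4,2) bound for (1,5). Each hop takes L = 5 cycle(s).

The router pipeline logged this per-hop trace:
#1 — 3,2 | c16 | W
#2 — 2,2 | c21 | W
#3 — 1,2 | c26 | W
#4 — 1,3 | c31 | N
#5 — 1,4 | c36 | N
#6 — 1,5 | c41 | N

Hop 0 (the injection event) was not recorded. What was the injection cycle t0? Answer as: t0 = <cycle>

t0 = 11

cyc[1] = 16 and cyc[k] = t0 + k·L for every k.
So t0 = 16 − 1·5 = 11.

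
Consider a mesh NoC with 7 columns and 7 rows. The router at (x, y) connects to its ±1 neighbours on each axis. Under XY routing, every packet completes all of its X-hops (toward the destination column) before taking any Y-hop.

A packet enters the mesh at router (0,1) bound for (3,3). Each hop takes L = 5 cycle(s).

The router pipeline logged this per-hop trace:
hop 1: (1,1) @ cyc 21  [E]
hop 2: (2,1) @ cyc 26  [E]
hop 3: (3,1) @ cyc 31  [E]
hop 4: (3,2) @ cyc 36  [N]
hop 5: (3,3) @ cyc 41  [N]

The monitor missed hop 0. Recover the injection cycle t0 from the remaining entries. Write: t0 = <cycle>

t0 = 16

At hop 1 the cycle is 21; in general cyc_k = t0 + kL.
Subtract one hop: t0 = 21 − 5 = 16.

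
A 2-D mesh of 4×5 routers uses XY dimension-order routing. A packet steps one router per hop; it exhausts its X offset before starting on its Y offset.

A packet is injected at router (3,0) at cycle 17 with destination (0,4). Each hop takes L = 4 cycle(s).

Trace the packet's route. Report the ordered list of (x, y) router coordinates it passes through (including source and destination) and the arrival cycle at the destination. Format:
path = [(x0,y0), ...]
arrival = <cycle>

src (3,0)  cyc=17
W→(2,0)  cyc=21
W→(1,0)  cyc=25
W→(0,0)  cyc=29
N→(0,1)  cyc=33
N→(0,2)  cyc=37
N→(0,3)  cyc=41
N→(0,4)  cyc=45

path = [(3,0), (2,0), (1,0), (0,0), (0,1), (0,2), (0,3), (0,4)]
arrival = 45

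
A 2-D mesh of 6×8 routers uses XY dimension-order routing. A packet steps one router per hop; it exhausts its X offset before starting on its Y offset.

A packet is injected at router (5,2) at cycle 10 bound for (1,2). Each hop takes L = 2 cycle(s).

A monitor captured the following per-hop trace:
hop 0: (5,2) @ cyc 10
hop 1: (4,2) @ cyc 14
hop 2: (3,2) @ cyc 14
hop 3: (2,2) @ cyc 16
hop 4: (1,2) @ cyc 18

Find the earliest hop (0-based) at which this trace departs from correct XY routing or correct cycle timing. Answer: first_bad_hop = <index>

first_bad_hop = 1

  1: Δx=-1 Δy=+0 Δt=4 [BAD: Δcyc=4≠L]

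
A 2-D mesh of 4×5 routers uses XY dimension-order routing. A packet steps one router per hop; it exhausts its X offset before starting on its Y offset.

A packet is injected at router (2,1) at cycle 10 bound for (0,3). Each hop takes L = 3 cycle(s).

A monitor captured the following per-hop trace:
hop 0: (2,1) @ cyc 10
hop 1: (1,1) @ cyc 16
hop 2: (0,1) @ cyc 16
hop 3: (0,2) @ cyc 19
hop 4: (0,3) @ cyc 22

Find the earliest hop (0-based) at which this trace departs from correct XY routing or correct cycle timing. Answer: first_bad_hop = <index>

first_bad_hop = 1

check 1→ d=(-1,0) cyc+6: BAD: Δcyc=6≠L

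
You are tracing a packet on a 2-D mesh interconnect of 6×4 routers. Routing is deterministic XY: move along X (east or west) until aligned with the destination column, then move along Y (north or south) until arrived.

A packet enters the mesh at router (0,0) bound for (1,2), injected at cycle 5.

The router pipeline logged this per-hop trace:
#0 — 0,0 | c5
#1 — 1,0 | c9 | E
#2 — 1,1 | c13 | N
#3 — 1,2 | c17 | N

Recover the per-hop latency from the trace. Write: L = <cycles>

cyc[1] − cyc[0] = 9 − 5 = 4.
That increment is L by definition: L = 4.

L = 4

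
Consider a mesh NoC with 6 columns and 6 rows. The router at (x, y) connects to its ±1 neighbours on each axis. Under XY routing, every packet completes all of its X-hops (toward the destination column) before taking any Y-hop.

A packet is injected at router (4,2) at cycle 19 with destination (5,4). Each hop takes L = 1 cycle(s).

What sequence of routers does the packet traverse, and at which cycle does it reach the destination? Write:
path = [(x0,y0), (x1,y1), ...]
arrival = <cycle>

t=19: at (4,2)
t=20: at (5,2) after E
t=21: at (5,3) after N
t=22: at (5,4) after N

path = [(4,2), (5,2), (5,3), (5,4)]
arrival = 22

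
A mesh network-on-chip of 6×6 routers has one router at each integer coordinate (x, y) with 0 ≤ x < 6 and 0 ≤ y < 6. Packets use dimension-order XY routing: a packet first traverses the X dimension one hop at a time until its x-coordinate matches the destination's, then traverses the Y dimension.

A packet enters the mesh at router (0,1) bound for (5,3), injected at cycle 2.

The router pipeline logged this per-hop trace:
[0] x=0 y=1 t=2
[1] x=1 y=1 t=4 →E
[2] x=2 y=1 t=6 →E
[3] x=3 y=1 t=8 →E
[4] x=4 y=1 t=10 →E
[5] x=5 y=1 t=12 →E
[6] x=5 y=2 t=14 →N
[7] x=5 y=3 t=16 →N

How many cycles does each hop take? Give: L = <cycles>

L = 2

Δcyc across hop 0→1: 4 − 2 = 2.
One hop costs L cycles, so L = 2.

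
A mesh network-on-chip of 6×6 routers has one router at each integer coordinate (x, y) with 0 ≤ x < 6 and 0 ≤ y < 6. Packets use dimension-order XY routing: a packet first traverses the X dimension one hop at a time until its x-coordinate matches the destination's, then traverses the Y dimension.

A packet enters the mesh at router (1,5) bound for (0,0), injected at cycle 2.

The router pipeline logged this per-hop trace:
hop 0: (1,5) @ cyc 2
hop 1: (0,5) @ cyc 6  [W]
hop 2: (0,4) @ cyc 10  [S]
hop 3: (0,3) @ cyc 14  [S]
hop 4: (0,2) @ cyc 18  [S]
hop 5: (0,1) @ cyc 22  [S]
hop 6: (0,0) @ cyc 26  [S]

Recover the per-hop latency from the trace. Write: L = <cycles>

Δcyc across hop 0→1: 6 − 2 = 4.
One hop costs L cycles, so L = 4.

L = 4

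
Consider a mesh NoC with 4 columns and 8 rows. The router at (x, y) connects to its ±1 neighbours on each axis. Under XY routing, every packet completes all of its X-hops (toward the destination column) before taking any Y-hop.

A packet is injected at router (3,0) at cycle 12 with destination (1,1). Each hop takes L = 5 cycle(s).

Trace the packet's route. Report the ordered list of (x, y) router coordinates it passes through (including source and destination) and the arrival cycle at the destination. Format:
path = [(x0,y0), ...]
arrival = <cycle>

  0. router=(3,0) cycle=12 (inject)
  1. router=(2,0) cycle=17 dir=W
  2. router=(1,0) cycle=22 dir=W
  3. router=(1,1) cycle=27 dir=N

path = [(3,0), (2,0), (1,0), (1,1)]
arrival = 27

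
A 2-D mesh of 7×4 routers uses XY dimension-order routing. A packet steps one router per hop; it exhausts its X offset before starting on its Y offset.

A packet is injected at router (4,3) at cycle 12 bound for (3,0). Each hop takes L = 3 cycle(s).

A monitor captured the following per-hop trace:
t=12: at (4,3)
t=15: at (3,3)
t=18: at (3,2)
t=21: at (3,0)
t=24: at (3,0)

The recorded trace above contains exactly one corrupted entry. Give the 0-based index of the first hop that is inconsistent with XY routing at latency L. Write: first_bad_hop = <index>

hop 1: step (-1,+0), +3 cyc — ok
hop 2: step (+0,-1), +3 cyc — ok
hop 3: step (+0,-2), +3 cyc — BAD: non-unit step

first_bad_hop = 3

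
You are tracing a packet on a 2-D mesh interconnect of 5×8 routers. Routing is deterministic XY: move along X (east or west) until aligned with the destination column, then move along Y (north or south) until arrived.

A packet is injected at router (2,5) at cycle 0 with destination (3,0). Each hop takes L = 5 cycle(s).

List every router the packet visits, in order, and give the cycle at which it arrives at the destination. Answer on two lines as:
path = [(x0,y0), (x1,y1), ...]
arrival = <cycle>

src (2,5)  cyc=0
E→(3,5)  cyc=5
S→(3,4)  cyc=10
S→(3,3)  cyc=15
S→(3,2)  cyc=20
S→(3,1)  cyc=25
S→(3,0)  cyc=30

path = [(2,5), (3,5), (3,4), (3,3), (3,2), (3,1), (3,0)]
arrival = 30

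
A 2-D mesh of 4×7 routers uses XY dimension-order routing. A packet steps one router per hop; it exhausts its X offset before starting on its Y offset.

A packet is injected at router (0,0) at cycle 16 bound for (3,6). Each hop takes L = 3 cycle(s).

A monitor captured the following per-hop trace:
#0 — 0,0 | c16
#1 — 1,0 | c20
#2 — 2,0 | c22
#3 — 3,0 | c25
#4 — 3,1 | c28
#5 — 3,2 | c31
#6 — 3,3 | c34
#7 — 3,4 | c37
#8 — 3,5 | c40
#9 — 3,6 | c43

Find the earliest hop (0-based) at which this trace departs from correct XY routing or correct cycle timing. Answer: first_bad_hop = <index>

first_bad_hop = 1

  1: Δx=+1 Δy=+0 Δt=4 [BAD: Δcyc=4≠L]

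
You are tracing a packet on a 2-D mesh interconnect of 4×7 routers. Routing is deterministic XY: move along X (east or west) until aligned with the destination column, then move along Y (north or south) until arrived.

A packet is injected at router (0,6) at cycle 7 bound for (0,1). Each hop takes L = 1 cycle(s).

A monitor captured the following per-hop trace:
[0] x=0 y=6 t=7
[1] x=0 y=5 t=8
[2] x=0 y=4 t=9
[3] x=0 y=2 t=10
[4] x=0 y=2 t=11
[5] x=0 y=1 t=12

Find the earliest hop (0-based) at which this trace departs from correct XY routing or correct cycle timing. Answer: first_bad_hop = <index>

first_bad_hop = 3

check 1→ d=(0,-1) cyc+1: ok
check 2→ d=(0,-1) cyc+1: ok
check 3→ d=(0,-2) cyc+1: BAD: non-unit step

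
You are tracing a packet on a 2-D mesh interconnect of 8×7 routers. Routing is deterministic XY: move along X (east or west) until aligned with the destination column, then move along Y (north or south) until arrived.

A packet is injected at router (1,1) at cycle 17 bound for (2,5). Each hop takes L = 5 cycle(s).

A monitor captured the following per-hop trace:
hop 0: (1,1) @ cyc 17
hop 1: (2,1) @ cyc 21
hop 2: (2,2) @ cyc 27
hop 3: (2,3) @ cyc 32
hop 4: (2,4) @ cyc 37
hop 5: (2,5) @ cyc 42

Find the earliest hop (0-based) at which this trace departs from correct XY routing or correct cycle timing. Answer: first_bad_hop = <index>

first_bad_hop = 1

hop 1: step (+1,+0), +4 cyc — BAD: Δcyc=4≠L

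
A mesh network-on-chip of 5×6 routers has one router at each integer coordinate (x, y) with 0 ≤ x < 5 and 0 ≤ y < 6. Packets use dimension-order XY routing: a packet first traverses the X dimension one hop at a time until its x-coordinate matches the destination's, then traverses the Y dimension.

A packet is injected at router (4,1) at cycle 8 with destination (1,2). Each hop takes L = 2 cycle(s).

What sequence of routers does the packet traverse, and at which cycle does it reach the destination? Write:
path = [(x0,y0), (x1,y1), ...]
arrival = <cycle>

src (4,1)  cyc=8
W→(3,1)  cyc=10
W→(2,1)  cyc=12
W→(1,1)  cyc=14
N→(1,2)  cyc=16

path = [(4,1), (3,1), (2,1), (1,1), (1,2)]
arrival = 16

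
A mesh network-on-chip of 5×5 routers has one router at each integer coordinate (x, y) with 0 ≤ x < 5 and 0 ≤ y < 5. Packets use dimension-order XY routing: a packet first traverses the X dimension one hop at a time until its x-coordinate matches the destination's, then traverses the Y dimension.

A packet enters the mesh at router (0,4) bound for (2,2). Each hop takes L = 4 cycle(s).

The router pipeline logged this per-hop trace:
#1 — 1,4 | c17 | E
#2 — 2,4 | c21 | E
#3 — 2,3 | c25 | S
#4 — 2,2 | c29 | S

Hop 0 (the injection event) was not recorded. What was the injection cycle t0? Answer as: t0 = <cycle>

Hop 1 reached at cycle 17; hop k is at t0 + k·L.
Subtract one hop: t0 = 17 − 4 = 13.

t0 = 13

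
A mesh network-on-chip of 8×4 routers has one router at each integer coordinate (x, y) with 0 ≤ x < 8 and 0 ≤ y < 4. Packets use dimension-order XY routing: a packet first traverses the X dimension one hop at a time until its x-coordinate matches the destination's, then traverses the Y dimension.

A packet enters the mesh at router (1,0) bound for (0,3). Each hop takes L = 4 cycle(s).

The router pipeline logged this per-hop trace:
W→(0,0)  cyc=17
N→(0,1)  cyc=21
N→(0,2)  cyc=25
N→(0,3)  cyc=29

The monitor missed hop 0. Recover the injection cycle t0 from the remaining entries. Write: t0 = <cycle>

The first recorded entry is hop 1 at cycle 17.
Subtract one hop: t0 = 17 − 4 = 13.

t0 = 13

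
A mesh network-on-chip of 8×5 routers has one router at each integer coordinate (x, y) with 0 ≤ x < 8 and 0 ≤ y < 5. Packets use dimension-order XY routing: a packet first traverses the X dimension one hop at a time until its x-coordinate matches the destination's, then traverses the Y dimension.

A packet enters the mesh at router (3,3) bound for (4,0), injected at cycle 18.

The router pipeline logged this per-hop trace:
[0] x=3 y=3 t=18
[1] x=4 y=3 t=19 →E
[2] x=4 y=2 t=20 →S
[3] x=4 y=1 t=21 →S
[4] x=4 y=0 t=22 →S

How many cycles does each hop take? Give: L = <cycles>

L = 1

cyc[1] − cyc[0] = 19 − 18 = 1.
Per-hop latency L = Δcyc = 1.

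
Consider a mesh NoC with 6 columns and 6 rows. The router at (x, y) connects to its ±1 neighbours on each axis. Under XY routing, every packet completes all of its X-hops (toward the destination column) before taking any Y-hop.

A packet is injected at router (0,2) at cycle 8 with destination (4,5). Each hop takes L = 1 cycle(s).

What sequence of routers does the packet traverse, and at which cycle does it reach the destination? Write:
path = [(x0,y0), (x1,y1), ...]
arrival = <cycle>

path = [(0,2), (1,2), (2,2), (3,2), (4,2), (4,3), (4,4), (4,5)]
arrival = 15

hop 0: (0,2) @ cyc 8
hop 1: (1,2) @ cyc 9  [E]
hop 2: (2,2) @ cyc 10  [E]
hop 3: (3,2) @ cyc 11  [E]
hop 4: (4,2) @ cyc 12  [E]
hop 5: (4,3) @ cyc 13  [N]
hop 6: (4,4) @ cyc 14  [N]
hop 7: (4,5) @ cyc 15  [N]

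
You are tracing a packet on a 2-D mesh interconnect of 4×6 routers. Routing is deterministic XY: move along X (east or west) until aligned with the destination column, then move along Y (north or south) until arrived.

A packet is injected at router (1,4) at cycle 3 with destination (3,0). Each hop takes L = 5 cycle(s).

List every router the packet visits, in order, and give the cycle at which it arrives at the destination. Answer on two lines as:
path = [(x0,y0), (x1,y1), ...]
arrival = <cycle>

path = [(1,4), (2,4), (3,4), (3,3), (3,2), (3,1), (3,0)]
arrival = 33

hop 0: (1,4) @ cyc 3
hop 1: (2,4) @ cyc 8  [E]
hop 2: (3,4) @ cyc 13  [E]
hop 3: (3,3) @ cyc 18  [S]
hop 4: (3,2) @ cyc 23  [S]
hop 5: (3,1) @ cyc 28  [S]
hop 6: (3,0) @ cyc 33  [S]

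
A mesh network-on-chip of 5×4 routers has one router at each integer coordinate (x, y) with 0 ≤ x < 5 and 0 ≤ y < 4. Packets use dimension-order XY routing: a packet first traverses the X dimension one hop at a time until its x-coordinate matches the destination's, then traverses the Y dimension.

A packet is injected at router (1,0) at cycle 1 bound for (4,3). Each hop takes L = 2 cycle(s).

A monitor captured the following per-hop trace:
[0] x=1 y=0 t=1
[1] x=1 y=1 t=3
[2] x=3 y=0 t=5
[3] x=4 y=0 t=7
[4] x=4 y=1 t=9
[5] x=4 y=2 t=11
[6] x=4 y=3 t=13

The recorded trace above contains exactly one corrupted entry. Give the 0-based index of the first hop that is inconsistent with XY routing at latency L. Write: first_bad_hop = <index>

first_bad_hop = 1

[1] (+0,+1) / 2c ⇒ BAD: Y-move but x=1≠4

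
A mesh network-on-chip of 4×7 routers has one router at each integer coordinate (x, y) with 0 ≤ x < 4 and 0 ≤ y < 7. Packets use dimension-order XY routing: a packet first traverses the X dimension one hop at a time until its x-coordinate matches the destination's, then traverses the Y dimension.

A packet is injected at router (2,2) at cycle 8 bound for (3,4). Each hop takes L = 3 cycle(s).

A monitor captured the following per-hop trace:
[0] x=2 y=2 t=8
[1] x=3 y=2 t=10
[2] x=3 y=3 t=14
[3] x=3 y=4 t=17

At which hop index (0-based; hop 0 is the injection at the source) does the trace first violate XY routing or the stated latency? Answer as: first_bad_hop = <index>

first_bad_hop = 1

[1] (+1,+0) / 2c ⇒ BAD: Δcyc=2≠L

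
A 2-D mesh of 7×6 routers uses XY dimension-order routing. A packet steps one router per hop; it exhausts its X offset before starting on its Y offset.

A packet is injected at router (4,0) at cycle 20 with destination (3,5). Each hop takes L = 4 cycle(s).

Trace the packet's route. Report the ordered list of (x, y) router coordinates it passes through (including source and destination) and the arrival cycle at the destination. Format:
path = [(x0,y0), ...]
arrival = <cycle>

path = [(4,0), (3,0), (3,1), (3,2), (3,3), (3,4), (3,5)]
arrival = 44

  0. router=(4,0) cycle=20 (inject)
  1. router=(3,0) cycle=24 dir=W
  2. router=(3,1) cycle=28 dir=N
  3. router=(3,2) cycle=32 dir=N
  4. router=(3,3) cycle=36 dir=N
  5. router=(3,4) cycle=40 dir=N
  6. router=(3,5) cycle=44 dir=N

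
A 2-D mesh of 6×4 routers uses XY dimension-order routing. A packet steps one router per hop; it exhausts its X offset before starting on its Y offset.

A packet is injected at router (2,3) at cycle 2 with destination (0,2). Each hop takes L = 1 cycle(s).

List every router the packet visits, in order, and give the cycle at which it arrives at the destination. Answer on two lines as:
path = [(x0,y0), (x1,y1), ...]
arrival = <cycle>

path = [(2,3), (1,3), (0,3), (0,2)]
arrival = 5

#0 — 2,3 | c2
#1 — 1,3 | c3 | W
#2 — 0,3 | c4 | W
#3 — 0,2 | c5 | S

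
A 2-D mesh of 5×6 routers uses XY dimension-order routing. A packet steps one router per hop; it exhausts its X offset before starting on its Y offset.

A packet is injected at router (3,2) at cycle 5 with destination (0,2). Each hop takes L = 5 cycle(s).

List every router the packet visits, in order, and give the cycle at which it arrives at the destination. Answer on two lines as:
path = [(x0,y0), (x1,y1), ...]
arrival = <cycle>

path = [(3,2), (2,2), (1,2), (0,2)]
arrival = 20

#0 — 3,2 | c5
#1 — 2,2 | c10 | W
#2 — 1,2 | c15 | W
#3 — 0,2 | c20 | W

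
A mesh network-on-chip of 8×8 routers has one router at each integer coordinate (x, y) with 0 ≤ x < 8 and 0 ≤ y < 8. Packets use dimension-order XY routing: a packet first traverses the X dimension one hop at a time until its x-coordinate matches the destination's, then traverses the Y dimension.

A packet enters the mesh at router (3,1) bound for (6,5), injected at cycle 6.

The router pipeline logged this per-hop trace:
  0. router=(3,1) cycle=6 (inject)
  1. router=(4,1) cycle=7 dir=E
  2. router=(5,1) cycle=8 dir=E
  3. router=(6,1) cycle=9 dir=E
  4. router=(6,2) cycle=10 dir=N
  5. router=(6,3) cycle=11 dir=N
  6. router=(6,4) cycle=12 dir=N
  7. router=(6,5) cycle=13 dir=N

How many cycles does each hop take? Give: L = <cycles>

L = 1

From hop 0 (6) to hop 1 (7): +1 cycles.
One hop costs L cycles, so L = 1.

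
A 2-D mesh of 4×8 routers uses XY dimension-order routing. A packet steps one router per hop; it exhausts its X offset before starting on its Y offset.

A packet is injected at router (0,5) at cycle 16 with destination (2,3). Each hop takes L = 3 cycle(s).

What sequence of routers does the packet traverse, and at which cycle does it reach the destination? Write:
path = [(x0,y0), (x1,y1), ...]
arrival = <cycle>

hop 0: (0,5) @ cyc 16
hop 1: (1,5) @ cyc 19  [E]
hop 2: (2,5) @ cyc 22  [E]
hop 3: (2,4) @ cyc 25  [S]
hop 4: (2,3) @ cyc 28  [S]

path = [(0,5), (1,5), (2,5), (2,4), (2,3)]
arrival = 28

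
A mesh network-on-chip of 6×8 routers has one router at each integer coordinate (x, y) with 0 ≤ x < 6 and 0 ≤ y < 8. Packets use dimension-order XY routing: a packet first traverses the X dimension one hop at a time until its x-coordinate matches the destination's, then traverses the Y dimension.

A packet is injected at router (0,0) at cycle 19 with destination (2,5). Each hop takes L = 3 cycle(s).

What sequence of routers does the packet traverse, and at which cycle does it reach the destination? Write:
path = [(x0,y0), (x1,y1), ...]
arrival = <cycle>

t=19: at (0,0)
t=22: at (1,0) after E
t=25: at (2,0) after E
t=28: at (2,1) after N
t=31: at (2,2) after N
t=34: at (2,3) after N
t=37: at (2,4) after N
t=40: at (2,5) after N

path = [(0,0), (1,0), (2,0), (2,1), (2,2), (2,3), (2,4), (2,5)]
arrival = 40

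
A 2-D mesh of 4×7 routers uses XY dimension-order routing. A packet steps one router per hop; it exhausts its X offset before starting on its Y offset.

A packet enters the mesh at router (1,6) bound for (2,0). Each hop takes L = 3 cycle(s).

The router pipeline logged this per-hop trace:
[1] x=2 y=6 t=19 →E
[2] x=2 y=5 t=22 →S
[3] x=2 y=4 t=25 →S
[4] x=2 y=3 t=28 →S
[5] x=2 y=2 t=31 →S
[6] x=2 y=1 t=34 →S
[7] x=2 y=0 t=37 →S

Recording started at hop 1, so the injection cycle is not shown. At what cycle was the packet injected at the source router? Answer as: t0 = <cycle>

At hop 1 the cycle is 19; in general cyc_k = t0 + kL.
t0 = cyc[1] − L = 19 − 3 = 16.

t0 = 16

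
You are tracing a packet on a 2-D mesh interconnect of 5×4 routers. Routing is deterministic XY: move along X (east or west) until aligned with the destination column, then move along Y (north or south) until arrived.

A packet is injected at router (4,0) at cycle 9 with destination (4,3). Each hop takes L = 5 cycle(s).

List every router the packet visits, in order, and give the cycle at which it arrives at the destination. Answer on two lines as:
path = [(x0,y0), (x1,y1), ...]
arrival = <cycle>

path = [(4,0), (4,1), (4,2), (4,3)]
arrival = 24

src (4,0)  cyc=9
N→(4,1)  cyc=14
N→(4,2)  cyc=19
N→(4,3)  cyc=24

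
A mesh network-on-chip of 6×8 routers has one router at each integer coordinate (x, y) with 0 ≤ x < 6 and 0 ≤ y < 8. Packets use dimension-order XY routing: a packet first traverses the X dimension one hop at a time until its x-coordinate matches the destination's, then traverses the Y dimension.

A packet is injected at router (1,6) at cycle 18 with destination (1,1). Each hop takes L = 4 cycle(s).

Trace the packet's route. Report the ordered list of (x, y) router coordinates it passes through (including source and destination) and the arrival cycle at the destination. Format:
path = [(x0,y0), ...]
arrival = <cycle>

#0 — 1,6 | c18
#1 — 1,5 | c22 | S
#2 — 1,4 | c26 | S
#3 — 1,3 | c30 | S
#4 — 1,2 | c34 | S
#5 — 1,1 | c38 | S

path = [(1,6), (1,5), (1,4), (1,3), (1,2), (1,1)]
arrival = 38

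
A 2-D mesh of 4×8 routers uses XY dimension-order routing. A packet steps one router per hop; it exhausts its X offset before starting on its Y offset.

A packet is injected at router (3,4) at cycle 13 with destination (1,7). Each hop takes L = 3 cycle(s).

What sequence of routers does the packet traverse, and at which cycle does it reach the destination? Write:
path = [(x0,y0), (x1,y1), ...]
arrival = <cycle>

path = [(3,4), (2,4), (1,4), (1,5), (1,6), (1,7)]
arrival = 28

[0] x=3 y=4 t=13
[1] x=2 y=4 t=16 →W
[2] x=1 y=4 t=19 →W
[3] x=1 y=5 t=22 →N
[4] x=1 y=6 t=25 →N
[5] x=1 y=7 t=28 →N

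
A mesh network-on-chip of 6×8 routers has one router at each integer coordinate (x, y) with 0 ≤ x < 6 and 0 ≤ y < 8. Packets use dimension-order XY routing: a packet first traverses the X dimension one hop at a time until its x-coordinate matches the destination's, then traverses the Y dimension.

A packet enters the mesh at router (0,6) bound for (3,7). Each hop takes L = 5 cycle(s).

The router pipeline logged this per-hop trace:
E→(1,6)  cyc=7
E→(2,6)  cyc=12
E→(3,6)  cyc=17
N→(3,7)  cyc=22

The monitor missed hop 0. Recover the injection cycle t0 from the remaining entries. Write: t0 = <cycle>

t0 = 2

cyc[1] = 7 and cyc[k] = t0 + k·L for every k.
t0 = cyc[1] − L = 7 − 5 = 2.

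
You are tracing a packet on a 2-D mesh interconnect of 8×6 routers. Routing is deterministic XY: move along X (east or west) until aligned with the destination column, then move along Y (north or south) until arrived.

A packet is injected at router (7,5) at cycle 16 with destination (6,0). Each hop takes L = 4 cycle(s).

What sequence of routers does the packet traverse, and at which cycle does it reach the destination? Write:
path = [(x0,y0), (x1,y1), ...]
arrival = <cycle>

path = [(7,5), (6,5), (6,4), (6,3), (6,2), (6,1), (6,0)]
arrival = 40

[0] x=7 y=5 t=16
[1] x=6 y=5 t=20 →W
[2] x=6 y=4 t=24 →S
[3] x=6 y=3 t=28 →S
[4] x=6 y=2 t=32 →S
[5] x=6 y=1 t=36 →S
[6] x=6 y=0 t=40 →S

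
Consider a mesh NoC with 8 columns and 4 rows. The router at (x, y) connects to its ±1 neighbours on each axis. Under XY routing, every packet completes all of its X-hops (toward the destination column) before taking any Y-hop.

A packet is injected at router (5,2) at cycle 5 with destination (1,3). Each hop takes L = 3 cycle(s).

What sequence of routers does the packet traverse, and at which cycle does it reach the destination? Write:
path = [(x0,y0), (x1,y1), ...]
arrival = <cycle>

src (5,2)  cyc=5
W→(4,2)  cyc=8
W→(3,2)  cyc=11
W→(2,2)  cyc=14
W→(1,2)  cyc=17
N→(1,3)  cyc=20

path = [(5,2), (4,2), (3,2), (2,2), (1,2), (1,3)]
arrival = 20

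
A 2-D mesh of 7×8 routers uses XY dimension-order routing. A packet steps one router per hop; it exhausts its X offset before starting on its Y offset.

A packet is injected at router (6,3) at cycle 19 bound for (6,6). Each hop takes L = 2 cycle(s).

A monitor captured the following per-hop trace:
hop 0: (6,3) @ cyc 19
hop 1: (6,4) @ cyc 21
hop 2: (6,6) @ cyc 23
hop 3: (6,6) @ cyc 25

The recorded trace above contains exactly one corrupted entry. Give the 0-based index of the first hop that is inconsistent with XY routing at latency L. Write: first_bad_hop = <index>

hop 1: step (+0,+1), +2 cyc — ok
hop 2: step (+0,+2), +2 cyc — BAD: non-unit step

first_bad_hop = 2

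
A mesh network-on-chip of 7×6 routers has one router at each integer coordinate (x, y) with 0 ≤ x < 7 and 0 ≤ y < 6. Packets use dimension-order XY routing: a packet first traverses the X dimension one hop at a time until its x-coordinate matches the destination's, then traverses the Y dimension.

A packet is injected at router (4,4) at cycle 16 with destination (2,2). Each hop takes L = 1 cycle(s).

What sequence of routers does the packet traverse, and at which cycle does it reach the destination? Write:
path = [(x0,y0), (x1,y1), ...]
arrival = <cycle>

path = [(4,4), (3,4), (2,4), (2,3), (2,2)]
arrival = 20

#0 — 4,4 | c16
#1 — 3,4 | c17 | W
#2 — 2,4 | c18 | W
#3 — 2,3 | c19 | S
#4 — 2,2 | c20 | S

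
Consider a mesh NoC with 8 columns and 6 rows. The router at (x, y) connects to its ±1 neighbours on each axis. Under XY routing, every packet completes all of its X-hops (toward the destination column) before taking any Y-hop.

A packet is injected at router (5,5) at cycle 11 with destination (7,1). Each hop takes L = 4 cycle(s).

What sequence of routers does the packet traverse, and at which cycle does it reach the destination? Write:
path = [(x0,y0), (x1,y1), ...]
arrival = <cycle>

path = [(5,5), (6,5), (7,5), (7,4), (7,3), (7,2), (7,1)]
arrival = 35

t=11: at (5,5)
t=15: at (6,5) after E
t=19: at (7,5) after E
t=23: at (7,4) after S
t=27: at (7,3) after S
t=31: at (7,2) after S
t=35: at (7,1) after S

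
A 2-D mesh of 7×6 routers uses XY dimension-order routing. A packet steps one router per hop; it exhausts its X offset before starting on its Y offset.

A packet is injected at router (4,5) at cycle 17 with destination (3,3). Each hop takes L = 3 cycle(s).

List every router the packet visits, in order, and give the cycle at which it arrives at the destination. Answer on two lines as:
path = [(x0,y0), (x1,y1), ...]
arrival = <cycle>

path = [(4,5), (3,5), (3,4), (3,3)]
arrival = 26

[0] x=4 y=5 t=17
[1] x=3 y=5 t=20 →W
[2] x=3 y=4 t=23 →S
[3] x=3 y=3 t=26 →S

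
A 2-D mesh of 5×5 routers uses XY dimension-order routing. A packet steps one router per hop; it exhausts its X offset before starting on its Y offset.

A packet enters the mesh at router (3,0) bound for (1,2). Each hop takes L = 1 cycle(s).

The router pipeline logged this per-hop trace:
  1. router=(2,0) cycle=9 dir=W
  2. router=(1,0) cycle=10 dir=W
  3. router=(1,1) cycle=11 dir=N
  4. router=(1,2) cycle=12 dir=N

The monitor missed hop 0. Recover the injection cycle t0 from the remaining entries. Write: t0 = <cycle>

t0 = 8

Hop 1 reached at cycle 9; hop k is at t0 + k·L.
t0 = cyc[1] − L = 9 − 1 = 8.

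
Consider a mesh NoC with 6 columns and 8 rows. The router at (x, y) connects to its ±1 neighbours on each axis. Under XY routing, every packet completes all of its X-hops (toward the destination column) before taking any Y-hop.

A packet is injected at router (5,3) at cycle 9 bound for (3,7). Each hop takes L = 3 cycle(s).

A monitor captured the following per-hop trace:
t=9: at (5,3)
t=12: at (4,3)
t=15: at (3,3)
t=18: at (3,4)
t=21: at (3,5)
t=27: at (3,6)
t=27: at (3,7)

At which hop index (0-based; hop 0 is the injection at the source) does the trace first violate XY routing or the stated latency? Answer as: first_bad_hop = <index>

first_bad_hop = 5

  1: Δx=-1 Δy=+0 Δt=3 [ok]
  2: Δx=-1 Δy=+0 Δt=3 [ok]
  3: Δx=+0 Δy=+1 Δt=3 [ok]
  4: Δx=+0 Δy=+1 Δt=3 [ok]
  5: Δx=+0 Δy=+1 Δt=6 [BAD: Δcyc=6≠L]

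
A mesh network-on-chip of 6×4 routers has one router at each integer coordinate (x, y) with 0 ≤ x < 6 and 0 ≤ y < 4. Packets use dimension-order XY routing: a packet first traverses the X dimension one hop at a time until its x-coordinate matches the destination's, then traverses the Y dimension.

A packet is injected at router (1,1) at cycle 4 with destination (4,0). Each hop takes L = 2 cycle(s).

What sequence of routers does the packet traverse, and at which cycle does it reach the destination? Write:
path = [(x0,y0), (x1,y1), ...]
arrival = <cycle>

#0 — 1,1 | c4
#1 — 2,1 | c6 | E
#2 — 3,1 | c8 | E
#3 — 4,1 | c10 | E
#4 — 4,0 | c12 | S

path = [(1,1), (2,1), (3,1), (4,1), (4,0)]
arrival = 12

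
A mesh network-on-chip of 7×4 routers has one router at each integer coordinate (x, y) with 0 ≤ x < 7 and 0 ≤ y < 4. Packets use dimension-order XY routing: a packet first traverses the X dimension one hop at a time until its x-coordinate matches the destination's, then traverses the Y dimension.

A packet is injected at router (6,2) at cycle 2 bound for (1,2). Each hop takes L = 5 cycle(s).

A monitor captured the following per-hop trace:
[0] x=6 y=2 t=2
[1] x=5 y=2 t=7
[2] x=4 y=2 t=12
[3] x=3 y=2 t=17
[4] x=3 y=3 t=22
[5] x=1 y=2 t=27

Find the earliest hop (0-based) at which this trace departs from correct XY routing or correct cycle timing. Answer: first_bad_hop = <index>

first_bad_hop = 4

[1] (-1,+0) / 5c ⇒ ok
[2] (-1,+0) / 5c ⇒ ok
[3] (-1,+0) / 5c ⇒ ok
[4] (+0,+1) / 5c ⇒ BAD: Y-move but x=3≠1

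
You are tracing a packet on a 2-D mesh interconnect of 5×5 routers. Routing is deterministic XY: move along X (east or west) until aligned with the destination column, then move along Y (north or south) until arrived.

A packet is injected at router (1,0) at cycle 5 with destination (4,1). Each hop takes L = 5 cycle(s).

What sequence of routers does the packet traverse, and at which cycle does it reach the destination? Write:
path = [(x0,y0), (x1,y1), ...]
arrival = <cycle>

t=5: at (1,0)
t=10: at (2,0) after E
t=15: at (3,0) after E
t=20: at (4,0) after E
t=25: at (4,1) after N

path = [(1,0), (2,0), (3,0), (4,0), (4,1)]
arrival = 25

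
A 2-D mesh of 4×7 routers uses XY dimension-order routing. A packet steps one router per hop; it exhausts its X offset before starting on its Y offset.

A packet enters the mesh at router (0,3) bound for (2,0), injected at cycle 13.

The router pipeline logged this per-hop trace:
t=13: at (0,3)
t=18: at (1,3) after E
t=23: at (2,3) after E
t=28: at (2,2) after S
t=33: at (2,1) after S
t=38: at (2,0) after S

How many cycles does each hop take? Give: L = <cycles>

L = 5

cyc[1] − cyc[0] = 18 − 13 = 5.
Each hop adds L, hence L = 5.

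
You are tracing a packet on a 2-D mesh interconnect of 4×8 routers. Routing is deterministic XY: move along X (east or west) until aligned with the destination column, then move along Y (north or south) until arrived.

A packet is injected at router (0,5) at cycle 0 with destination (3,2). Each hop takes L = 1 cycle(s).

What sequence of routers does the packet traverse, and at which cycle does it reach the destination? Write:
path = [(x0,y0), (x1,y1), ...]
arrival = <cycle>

#0 — 0,5 | c0
#1 — 1,5 | c1 | E
#2 — 2,5 | c2 | E
#3 — 3,5 | c3 | E
#4 — 3,4 | c4 | S
#5 — 3,3 | c5 | S
#6 — 3,2 | c6 | S

path = [(0,5), (1,5), (2,5), (3,5), (3,4), (3,3), (3,2)]
arrival = 6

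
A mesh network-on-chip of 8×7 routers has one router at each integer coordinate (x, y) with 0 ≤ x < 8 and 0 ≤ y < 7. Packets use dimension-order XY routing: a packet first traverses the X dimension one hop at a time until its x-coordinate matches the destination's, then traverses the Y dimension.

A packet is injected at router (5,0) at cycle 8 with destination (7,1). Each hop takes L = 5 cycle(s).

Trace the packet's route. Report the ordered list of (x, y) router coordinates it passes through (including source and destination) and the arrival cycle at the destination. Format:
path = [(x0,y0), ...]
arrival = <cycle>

#0 — 5,0 | c8
#1 — 6,0 | c13 | E
#2 — 7,0 | c18 | E
#3 — 7,1 | c23 | N

path = [(5,0), (6,0), (7,0), (7,1)]
arrival = 23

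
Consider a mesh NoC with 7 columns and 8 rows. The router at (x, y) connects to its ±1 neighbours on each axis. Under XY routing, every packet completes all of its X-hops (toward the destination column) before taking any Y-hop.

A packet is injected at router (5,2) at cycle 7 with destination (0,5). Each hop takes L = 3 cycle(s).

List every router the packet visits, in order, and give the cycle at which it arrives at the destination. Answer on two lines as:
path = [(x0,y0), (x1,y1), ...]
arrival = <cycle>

path = [(5,2), (4,2), (3,2), (2,2), (1,2), (0,2), (0,3), (0,4), (0,5)]
arrival = 31

#0 — 5,2 | c7
#1 — 4,2 | c10 | W
#2 — 3,2 | c13 | W
#3 — 2,2 | c16 | W
#4 — 1,2 | c19 | W
#5 — 0,2 | c22 | W
#6 — 0,3 | c25 | N
#7 — 0,4 | c28 | N
#8 — 0,5 | c31 | N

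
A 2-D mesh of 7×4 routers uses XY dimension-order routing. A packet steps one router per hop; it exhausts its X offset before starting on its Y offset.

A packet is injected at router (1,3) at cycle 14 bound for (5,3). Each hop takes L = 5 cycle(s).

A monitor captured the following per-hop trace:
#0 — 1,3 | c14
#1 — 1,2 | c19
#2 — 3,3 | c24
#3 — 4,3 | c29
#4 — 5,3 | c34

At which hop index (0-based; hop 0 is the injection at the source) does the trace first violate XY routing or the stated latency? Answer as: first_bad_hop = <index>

[1] (+0,-1) / 5c ⇒ BAD: Y-move but x=1≠5

first_bad_hop = 1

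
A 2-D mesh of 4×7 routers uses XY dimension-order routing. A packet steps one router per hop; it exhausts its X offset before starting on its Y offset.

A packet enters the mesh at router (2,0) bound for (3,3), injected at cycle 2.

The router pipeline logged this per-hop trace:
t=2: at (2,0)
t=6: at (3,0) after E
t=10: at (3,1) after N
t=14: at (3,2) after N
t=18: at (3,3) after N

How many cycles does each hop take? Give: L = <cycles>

From hop 0 (2) to hop 1 (6): +4 cycles.
Each hop adds L, hence L = 4.

L = 4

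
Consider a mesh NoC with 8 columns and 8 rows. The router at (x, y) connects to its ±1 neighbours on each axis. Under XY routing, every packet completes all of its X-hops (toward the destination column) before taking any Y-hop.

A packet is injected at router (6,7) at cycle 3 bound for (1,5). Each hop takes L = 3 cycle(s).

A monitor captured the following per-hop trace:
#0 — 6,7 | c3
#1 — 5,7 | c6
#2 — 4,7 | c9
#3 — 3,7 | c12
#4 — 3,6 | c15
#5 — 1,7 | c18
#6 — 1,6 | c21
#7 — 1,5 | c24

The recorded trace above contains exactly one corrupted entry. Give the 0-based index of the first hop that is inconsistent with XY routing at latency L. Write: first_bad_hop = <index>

[1] (-1,+0) / 3c ⇒ ok
[2] (-1,+0) / 3c ⇒ ok
[3] (-1,+0) / 3c ⇒ ok
[4] (+0,-1) / 3c ⇒ BAD: Y-move but x=3≠1

first_bad_hop = 4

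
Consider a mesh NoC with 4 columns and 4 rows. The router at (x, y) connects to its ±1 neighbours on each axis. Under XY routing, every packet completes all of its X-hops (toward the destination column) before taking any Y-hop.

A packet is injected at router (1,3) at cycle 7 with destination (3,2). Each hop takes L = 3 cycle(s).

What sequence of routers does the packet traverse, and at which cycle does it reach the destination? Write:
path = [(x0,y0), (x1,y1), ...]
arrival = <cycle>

t=7: at (1,3)
t=10: at (2,3) after E
t=13: at (3,3) after E
t=16: at (3,2) after S

path = [(1,3), (2,3), (3,3), (3,2)]
arrival = 16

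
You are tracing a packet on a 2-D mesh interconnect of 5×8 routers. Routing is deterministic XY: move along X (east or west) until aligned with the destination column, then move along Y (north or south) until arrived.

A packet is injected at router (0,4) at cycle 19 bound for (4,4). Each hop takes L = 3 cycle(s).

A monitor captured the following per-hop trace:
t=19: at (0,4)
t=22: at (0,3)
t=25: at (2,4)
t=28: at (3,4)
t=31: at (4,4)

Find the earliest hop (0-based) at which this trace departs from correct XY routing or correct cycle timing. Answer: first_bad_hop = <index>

[1] (+0,-1) / 3c ⇒ BAD: Y-move but x=0≠4

first_bad_hop = 1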